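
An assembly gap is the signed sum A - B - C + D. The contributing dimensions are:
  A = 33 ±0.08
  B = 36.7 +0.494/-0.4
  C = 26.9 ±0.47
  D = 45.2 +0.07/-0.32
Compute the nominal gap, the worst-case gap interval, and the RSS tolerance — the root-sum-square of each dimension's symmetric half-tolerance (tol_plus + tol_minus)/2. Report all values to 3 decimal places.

Stack each dimension's contribution:
  +A: nom +33.000 → Σnom=33.000; wc +0.080/-0.080 → slack +0.080/-0.080; half-tol=0.080, Σhalf²=0.006400
  -B: nom -36.700 → Σnom=-3.700; wc +0.400/-0.494 → slack +0.480/-0.574; half-tol=0.447, Σhalf²=0.206209
  -C: nom -26.900 → Σnom=-30.600; wc +0.470/-0.470 → slack +0.950/-1.044; half-tol=0.470, Σhalf²=0.427109
  +D: nom +45.200 → Σnom=14.600; wc +0.070/-0.320 → slack +1.020/-1.364; half-tol=0.195, Σhalf²=0.465134
Nominal = 14.600. Worst-case = [14.600 - 1.364, 14.600 + 1.020] = [13.236, 15.620]. RSS = √0.465134 = 0.682.

nominal=14.600 wc=[13.236,15.620] rss=0.682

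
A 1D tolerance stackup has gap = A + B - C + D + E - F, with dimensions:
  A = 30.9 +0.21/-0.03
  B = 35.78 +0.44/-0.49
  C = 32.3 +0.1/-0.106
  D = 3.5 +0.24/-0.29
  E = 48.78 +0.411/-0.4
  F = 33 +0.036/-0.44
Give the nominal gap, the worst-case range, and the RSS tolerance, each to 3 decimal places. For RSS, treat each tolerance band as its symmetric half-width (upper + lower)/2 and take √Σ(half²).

Stack each dimension's contribution:
  +A: nom +30.900 → Σnom=30.900; wc +0.210/-0.030 → slack +0.210/-0.030; half-tol=0.120, Σhalf²=0.014400
  +B: nom +35.780 → Σnom=66.680; wc +0.440/-0.490 → slack +0.650/-0.520; half-tol=0.465, Σhalf²=0.230625
  -C: nom -32.300 → Σnom=34.380; wc +0.106/-0.100 → slack +0.756/-0.620; half-tol=0.103, Σhalf²=0.241234
  +D: nom +3.500 → Σnom=37.880; wc +0.240/-0.290 → slack +0.996/-0.910; half-tol=0.265, Σhalf²=0.311459
  +E: nom +48.780 → Σnom=86.660; wc +0.411/-0.400 → slack +1.407/-1.310; half-tol=0.405, Σhalf²=0.475889
  -F: nom -33.000 → Σnom=53.660; wc +0.440/-0.036 → slack +1.847/-1.346; half-tol=0.238, Σhalf²=0.532533
Nominal = 53.660. Worst-case = [53.660 - 1.346, 53.660 + 1.847] = [52.314, 55.507]. RSS = √0.532533 = 0.730.

nominal=53.660 wc=[52.314,55.507] rss=0.730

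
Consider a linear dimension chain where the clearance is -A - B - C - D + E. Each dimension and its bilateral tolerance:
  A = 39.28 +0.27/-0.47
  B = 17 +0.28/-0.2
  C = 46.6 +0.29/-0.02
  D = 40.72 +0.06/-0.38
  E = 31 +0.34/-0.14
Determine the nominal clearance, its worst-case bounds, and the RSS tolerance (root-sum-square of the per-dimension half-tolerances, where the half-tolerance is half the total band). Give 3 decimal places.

Stack each dimension's contribution:
  -A: nom -39.280 → Σnom=-39.280; wc +0.470/-0.270 → slack +0.470/-0.270; half-tol=0.370, Σhalf²=0.136900
  -B: nom -17.000 → Σnom=-56.280; wc +0.200/-0.280 → slack +0.670/-0.550; half-tol=0.240, Σhalf²=0.194500
  -C: nom -46.600 → Σnom=-102.880; wc +0.020/-0.290 → slack +0.690/-0.840; half-tol=0.155, Σhalf²=0.218525
  -D: nom -40.720 → Σnom=-143.600; wc +0.380/-0.060 → slack +1.070/-0.900; half-tol=0.220, Σhalf²=0.266925
  +E: nom +31.000 → Σnom=-112.600; wc +0.340/-0.140 → slack +1.410/-1.040; half-tol=0.240, Σhalf²=0.324525
Nominal = -112.600. Worst-case = [-112.600 - 1.040, -112.600 + 1.410] = [-113.640, -111.190]. RSS = √0.324525 = 0.570.

nominal=-112.600 wc=[-113.640,-111.190] rss=0.570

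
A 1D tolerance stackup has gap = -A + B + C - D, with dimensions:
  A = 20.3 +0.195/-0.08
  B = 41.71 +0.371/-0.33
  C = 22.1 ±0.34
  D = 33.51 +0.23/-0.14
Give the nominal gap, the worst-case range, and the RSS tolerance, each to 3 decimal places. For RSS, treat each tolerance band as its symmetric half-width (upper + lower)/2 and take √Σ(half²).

Stack each dimension's contribution:
  -A: nom -20.300 → Σnom=-20.300; wc +0.080/-0.195 → slack +0.080/-0.195; half-tol=0.138, Σhalf²=0.018906
  +B: nom +41.710 → Σnom=21.410; wc +0.371/-0.330 → slack +0.451/-0.525; half-tol=0.351, Σhalf²=0.141757
  +C: nom +22.100 → Σnom=43.510; wc +0.340/-0.340 → slack +0.791/-0.865; half-tol=0.340, Σhalf²=0.257357
  -D: nom -33.510 → Σnom=10.000; wc +0.140/-0.230 → slack +0.931/-1.095; half-tol=0.185, Σhalf²=0.291582
Nominal = 10.000. Worst-case = [10.000 - 1.095, 10.000 + 0.931] = [8.905, 10.931]. RSS = √0.291582 = 0.540.

nominal=10.000 wc=[8.905,10.931] rss=0.540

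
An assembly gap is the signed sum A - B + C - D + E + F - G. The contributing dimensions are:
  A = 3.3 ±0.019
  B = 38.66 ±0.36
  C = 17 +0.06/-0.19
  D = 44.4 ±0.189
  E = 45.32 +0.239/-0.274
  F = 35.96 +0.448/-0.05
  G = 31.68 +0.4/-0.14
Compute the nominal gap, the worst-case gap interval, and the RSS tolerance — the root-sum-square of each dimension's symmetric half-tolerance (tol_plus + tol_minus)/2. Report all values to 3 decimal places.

Stack each dimension's contribution:
  +A: nom +3.300 → Σnom=3.300; wc +0.019/-0.019 → slack +0.019/-0.019; half-tol=0.019, Σhalf²=0.000361
  -B: nom -38.660 → Σnom=-35.360; wc +0.360/-0.360 → slack +0.379/-0.379; half-tol=0.360, Σhalf²=0.129961
  +C: nom +17.000 → Σnom=-18.360; wc +0.060/-0.190 → slack +0.439/-0.569; half-tol=0.125, Σhalf²=0.145586
  -D: nom -44.400 → Σnom=-62.760; wc +0.189/-0.189 → slack +0.628/-0.758; half-tol=0.189, Σhalf²=0.181307
  +E: nom +45.320 → Σnom=-17.440; wc +0.239/-0.274 → slack +0.867/-1.032; half-tol=0.257, Σhalf²=0.247099
  +F: nom +35.960 → Σnom=18.520; wc +0.448/-0.050 → slack +1.315/-1.082; half-tol=0.249, Σhalf²=0.309100
  -G: nom -31.680 → Σnom=-13.160; wc +0.140/-0.400 → slack +1.455/-1.482; half-tol=0.270, Σhalf²=0.382000
Nominal = -13.160. Worst-case = [-13.160 - 1.482, -13.160 + 1.455] = [-14.642, -11.705]. RSS = √0.382000 = 0.618.

nominal=-13.160 wc=[-14.642,-11.705] rss=0.618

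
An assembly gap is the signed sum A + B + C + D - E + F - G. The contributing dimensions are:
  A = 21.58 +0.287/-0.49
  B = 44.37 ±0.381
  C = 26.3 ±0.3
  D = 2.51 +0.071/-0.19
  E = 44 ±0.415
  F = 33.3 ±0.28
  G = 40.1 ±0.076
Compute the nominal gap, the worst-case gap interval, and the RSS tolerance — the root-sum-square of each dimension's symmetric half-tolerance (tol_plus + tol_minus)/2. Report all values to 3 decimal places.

Stack each dimension's contribution:
  +A: nom +21.580 → Σnom=21.580; wc +0.287/-0.490 → slack +0.287/-0.490; half-tol=0.388, Σhalf²=0.150932
  +B: nom +44.370 → Σnom=65.950; wc +0.381/-0.381 → slack +0.668/-0.871; half-tol=0.381, Σhalf²=0.296093
  +C: nom +26.300 → Σnom=92.250; wc +0.300/-0.300 → slack +0.968/-1.171; half-tol=0.300, Σhalf²=0.386093
  +D: nom +2.510 → Σnom=94.760; wc +0.071/-0.190 → slack +1.039/-1.361; half-tol=0.131, Σhalf²=0.403123
  -E: nom -44.000 → Σnom=50.760; wc +0.415/-0.415 → slack +1.454/-1.776; half-tol=0.415, Σhalf²=0.575348
  +F: nom +33.300 → Σnom=84.060; wc +0.280/-0.280 → slack +1.734/-2.056; half-tol=0.280, Σhalf²=0.653748
  -G: nom -40.100 → Σnom=43.960; wc +0.076/-0.076 → slack +1.810/-2.132; half-tol=0.076, Σhalf²=0.659524
Nominal = 43.960. Worst-case = [43.960 - 2.132, 43.960 + 1.810] = [41.828, 45.770]. RSS = √0.659524 = 0.812.

nominal=43.960 wc=[41.828,45.770] rss=0.812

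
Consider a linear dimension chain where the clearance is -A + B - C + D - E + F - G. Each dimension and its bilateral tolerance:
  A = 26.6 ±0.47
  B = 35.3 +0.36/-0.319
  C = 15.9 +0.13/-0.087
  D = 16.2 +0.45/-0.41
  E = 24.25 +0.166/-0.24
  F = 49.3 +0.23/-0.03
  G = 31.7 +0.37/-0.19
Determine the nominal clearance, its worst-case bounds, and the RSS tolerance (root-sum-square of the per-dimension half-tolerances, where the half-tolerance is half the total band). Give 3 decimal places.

nominal=2.350 wc=[0.455,4.377] rss=0.818

Stack each dimension's contribution:
  -A: nom -26.600 → Σnom=-26.600; wc +0.470/-0.470 → slack +0.470/-0.470; half-tol=0.470, Σhalf²=0.220900
  +B: nom +35.300 → Σnom=8.700; wc +0.360/-0.319 → slack +0.830/-0.789; half-tol=0.340, Σhalf²=0.336160
  -C: nom -15.900 → Σnom=-7.200; wc +0.087/-0.130 → slack +0.917/-0.919; half-tol=0.108, Σhalf²=0.347932
  +D: nom +16.200 → Σnom=9.000; wc +0.450/-0.410 → slack +1.367/-1.329; half-tol=0.430, Σhalf²=0.532832
  -E: nom -24.250 → Σnom=-15.250; wc +0.240/-0.166 → slack +1.607/-1.495; half-tol=0.203, Σhalf²=0.574041
  +F: nom +49.300 → Σnom=34.050; wc +0.230/-0.030 → slack +1.837/-1.525; half-tol=0.130, Σhalf²=0.590942
  -G: nom -31.700 → Σnom=2.350; wc +0.190/-0.370 → slack +2.027/-1.895; half-tol=0.280, Σhalf²=0.669342
Nominal = 2.350. Worst-case = [2.350 - 1.895, 2.350 + 2.027] = [0.455, 4.377]. RSS = √0.669342 = 0.818.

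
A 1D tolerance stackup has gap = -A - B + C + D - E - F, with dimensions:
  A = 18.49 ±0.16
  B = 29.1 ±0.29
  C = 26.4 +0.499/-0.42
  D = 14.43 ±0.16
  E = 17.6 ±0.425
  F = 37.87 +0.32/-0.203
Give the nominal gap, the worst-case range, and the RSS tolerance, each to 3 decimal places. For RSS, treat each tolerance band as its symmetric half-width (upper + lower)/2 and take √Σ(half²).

nominal=-62.230 wc=[-64.005,-60.493] rss=0.772

Stack each dimension's contribution:
  -A: nom -18.490 → Σnom=-18.490; wc +0.160/-0.160 → slack +0.160/-0.160; half-tol=0.160, Σhalf²=0.025600
  -B: nom -29.100 → Σnom=-47.590; wc +0.290/-0.290 → slack +0.450/-0.450; half-tol=0.290, Σhalf²=0.109700
  +C: nom +26.400 → Σnom=-21.190; wc +0.499/-0.420 → slack +0.949/-0.870; half-tol=0.460, Σhalf²=0.320840
  +D: nom +14.430 → Σnom=-6.760; wc +0.160/-0.160 → slack +1.109/-1.030; half-tol=0.160, Σhalf²=0.346440
  -E: nom -17.600 → Σnom=-24.360; wc +0.425/-0.425 → slack +1.534/-1.455; half-tol=0.425, Σhalf²=0.527065
  -F: nom -37.870 → Σnom=-62.230; wc +0.203/-0.320 → slack +1.737/-1.775; half-tol=0.262, Σhalf²=0.595448
Nominal = -62.230. Worst-case = [-62.230 - 1.775, -62.230 + 1.737] = [-64.005, -60.493]. RSS = √0.595448 = 0.772.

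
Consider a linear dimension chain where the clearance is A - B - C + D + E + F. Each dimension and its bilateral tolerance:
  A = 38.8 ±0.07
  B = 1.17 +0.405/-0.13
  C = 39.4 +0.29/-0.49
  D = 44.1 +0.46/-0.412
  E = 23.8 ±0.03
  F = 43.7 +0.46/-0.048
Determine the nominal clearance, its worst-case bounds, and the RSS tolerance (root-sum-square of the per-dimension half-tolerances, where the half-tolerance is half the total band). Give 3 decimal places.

nominal=109.830 wc=[108.575,111.470] rss=0.696

Stack each dimension's contribution:
  +A: nom +38.800 → Σnom=38.800; wc +0.070/-0.070 → slack +0.070/-0.070; half-tol=0.070, Σhalf²=0.004900
  -B: nom -1.170 → Σnom=37.630; wc +0.130/-0.405 → slack +0.200/-0.475; half-tol=0.268, Σhalf²=0.076456
  -C: nom -39.400 → Σnom=-1.770; wc +0.490/-0.290 → slack +0.690/-0.765; half-tol=0.390, Σhalf²=0.228556
  +D: nom +44.100 → Σnom=42.330; wc +0.460/-0.412 → slack +1.150/-1.177; half-tol=0.436, Σhalf²=0.418652
  +E: nom +23.800 → Σnom=66.130; wc +0.030/-0.030 → slack +1.180/-1.207; half-tol=0.030, Σhalf²=0.419552
  +F: nom +43.700 → Σnom=109.830; wc +0.460/-0.048 → slack +1.640/-1.255; half-tol=0.254, Σhalf²=0.484068
Nominal = 109.830. Worst-case = [109.830 - 1.255, 109.830 + 1.640] = [108.575, 111.470]. RSS = √0.484068 = 0.696.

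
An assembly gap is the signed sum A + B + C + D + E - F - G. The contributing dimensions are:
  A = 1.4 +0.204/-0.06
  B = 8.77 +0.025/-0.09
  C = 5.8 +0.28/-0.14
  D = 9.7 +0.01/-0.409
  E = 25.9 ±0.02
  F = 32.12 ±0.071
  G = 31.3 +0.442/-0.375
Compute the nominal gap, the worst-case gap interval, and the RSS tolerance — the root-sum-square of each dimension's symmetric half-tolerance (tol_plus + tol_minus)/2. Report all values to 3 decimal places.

nominal=-11.850 wc=[-13.082,-10.865] rss=0.530

Stack each dimension's contribution:
  +A: nom +1.400 → Σnom=1.400; wc +0.204/-0.060 → slack +0.204/-0.060; half-tol=0.132, Σhalf²=0.017424
  +B: nom +8.770 → Σnom=10.170; wc +0.025/-0.090 → slack +0.229/-0.150; half-tol=0.057, Σhalf²=0.020730
  +C: nom +5.800 → Σnom=15.970; wc +0.280/-0.140 → slack +0.509/-0.290; half-tol=0.210, Σhalf²=0.064830
  +D: nom +9.700 → Σnom=25.670; wc +0.010/-0.409 → slack +0.519/-0.699; half-tol=0.209, Σhalf²=0.108720
  +E: nom +25.900 → Σnom=51.570; wc +0.020/-0.020 → slack +0.539/-0.719; half-tol=0.020, Σhalf²=0.109120
  -F: nom -32.120 → Σnom=19.450; wc +0.071/-0.071 → slack +0.610/-0.790; half-tol=0.071, Σhalf²=0.114161
  -G: nom -31.300 → Σnom=-11.850; wc +0.375/-0.442 → slack +0.985/-1.232; half-tol=0.408, Σhalf²=0.281034
Nominal = -11.850. Worst-case = [-11.850 - 1.232, -11.850 + 0.985] = [-13.082, -10.865]. RSS = √0.281034 = 0.530.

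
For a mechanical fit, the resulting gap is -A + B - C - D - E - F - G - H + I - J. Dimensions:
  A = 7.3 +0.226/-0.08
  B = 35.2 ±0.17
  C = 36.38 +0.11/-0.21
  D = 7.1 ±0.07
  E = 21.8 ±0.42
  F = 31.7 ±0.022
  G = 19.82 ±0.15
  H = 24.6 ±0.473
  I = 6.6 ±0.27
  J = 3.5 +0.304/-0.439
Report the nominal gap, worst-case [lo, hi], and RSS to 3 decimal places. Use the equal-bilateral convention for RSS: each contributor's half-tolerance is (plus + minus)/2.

Stack each dimension's contribution:
  -A: nom -7.300 → Σnom=-7.300; wc +0.080/-0.226 → slack +0.080/-0.226; half-tol=0.153, Σhalf²=0.023409
  +B: nom +35.200 → Σnom=27.900; wc +0.170/-0.170 → slack +0.250/-0.396; half-tol=0.170, Σhalf²=0.052309
  -C: nom -36.380 → Σnom=-8.480; wc +0.210/-0.110 → slack +0.460/-0.506; half-tol=0.160, Σhalf²=0.077909
  -D: nom -7.100 → Σnom=-15.580; wc +0.070/-0.070 → slack +0.530/-0.576; half-tol=0.070, Σhalf²=0.082809
  -E: nom -21.800 → Σnom=-37.380; wc +0.420/-0.420 → slack +0.950/-0.996; half-tol=0.420, Σhalf²=0.259209
  -F: nom -31.700 → Σnom=-69.080; wc +0.022/-0.022 → slack +0.972/-1.018; half-tol=0.022, Σhalf²=0.259693
  -G: nom -19.820 → Σnom=-88.900; wc +0.150/-0.150 → slack +1.122/-1.168; half-tol=0.150, Σhalf²=0.282193
  -H: nom -24.600 → Σnom=-113.500; wc +0.473/-0.473 → slack +1.595/-1.641; half-tol=0.473, Σhalf²=0.505922
  +I: nom +6.600 → Σnom=-106.900; wc +0.270/-0.270 → slack +1.865/-1.911; half-tol=0.270, Σhalf²=0.578822
  -J: nom -3.500 → Σnom=-110.400; wc +0.439/-0.304 → slack +2.304/-2.215; half-tol=0.371, Σhalf²=0.716834
Nominal = -110.400. Worst-case = [-110.400 - 2.215, -110.400 + 2.304] = [-112.615, -108.096]. RSS = √0.716834 = 0.847.

nominal=-110.400 wc=[-112.615,-108.096] rss=0.847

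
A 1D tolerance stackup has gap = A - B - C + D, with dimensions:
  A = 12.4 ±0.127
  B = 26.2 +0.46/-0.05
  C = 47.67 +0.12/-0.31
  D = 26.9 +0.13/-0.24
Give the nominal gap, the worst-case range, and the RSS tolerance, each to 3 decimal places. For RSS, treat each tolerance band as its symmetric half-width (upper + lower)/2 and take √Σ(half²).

nominal=-34.570 wc=[-35.517,-33.953] rss=0.402

Stack each dimension's contribution:
  +A: nom +12.400 → Σnom=12.400; wc +0.127/-0.127 → slack +0.127/-0.127; half-tol=0.127, Σhalf²=0.016129
  -B: nom -26.200 → Σnom=-13.800; wc +0.050/-0.460 → slack +0.177/-0.587; half-tol=0.255, Σhalf²=0.081154
  -C: nom -47.670 → Σnom=-61.470; wc +0.310/-0.120 → slack +0.487/-0.707; half-tol=0.215, Σhalf²=0.127379
  +D: nom +26.900 → Σnom=-34.570; wc +0.130/-0.240 → slack +0.617/-0.947; half-tol=0.185, Σhalf²=0.161604
Nominal = -34.570. Worst-case = [-34.570 - 0.947, -34.570 + 0.617] = [-35.517, -33.953]. RSS = √0.161604 = 0.402.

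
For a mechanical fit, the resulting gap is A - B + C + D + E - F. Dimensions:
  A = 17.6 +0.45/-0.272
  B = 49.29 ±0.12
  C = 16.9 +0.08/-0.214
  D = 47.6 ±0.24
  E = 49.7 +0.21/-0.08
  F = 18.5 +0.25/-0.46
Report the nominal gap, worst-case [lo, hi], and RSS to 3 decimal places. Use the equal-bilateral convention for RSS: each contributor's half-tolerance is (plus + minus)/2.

nominal=64.010 wc=[62.834,65.570] rss=0.609

Stack each dimension's contribution:
  +A: nom +17.600 → Σnom=17.600; wc +0.450/-0.272 → slack +0.450/-0.272; half-tol=0.361, Σhalf²=0.130321
  -B: nom -49.290 → Σnom=-31.690; wc +0.120/-0.120 → slack +0.570/-0.392; half-tol=0.120, Σhalf²=0.144721
  +C: nom +16.900 → Σnom=-14.790; wc +0.080/-0.214 → slack +0.650/-0.606; half-tol=0.147, Σhalf²=0.166330
  +D: nom +47.600 → Σnom=32.810; wc +0.240/-0.240 → slack +0.890/-0.846; half-tol=0.240, Σhalf²=0.223930
  +E: nom +49.700 → Σnom=82.510; wc +0.210/-0.080 → slack +1.100/-0.926; half-tol=0.145, Σhalf²=0.244955
  -F: nom -18.500 → Σnom=64.010; wc +0.460/-0.250 → slack +1.560/-1.176; half-tol=0.355, Σhalf²=0.370980
Nominal = 64.010. Worst-case = [64.010 - 1.176, 64.010 + 1.560] = [62.834, 65.570]. RSS = √0.370980 = 0.609.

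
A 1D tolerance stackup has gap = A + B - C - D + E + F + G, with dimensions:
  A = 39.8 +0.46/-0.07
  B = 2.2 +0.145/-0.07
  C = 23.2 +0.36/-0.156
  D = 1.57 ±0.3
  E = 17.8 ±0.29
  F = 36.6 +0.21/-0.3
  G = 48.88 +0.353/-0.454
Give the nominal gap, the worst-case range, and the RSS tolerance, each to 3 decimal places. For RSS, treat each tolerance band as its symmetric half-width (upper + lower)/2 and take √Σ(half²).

Stack each dimension's contribution:
  +A: nom +39.800 → Σnom=39.800; wc +0.460/-0.070 → slack +0.460/-0.070; half-tol=0.265, Σhalf²=0.070225
  +B: nom +2.200 → Σnom=42.000; wc +0.145/-0.070 → slack +0.605/-0.140; half-tol=0.107, Σhalf²=0.081781
  -C: nom -23.200 → Σnom=18.800; wc +0.156/-0.360 → slack +0.761/-0.500; half-tol=0.258, Σhalf²=0.148345
  -D: nom -1.570 → Σnom=17.230; wc +0.300/-0.300 → slack +1.061/-0.800; half-tol=0.300, Σhalf²=0.238345
  +E: nom +17.800 → Σnom=35.030; wc +0.290/-0.290 → slack +1.351/-1.090; half-tol=0.290, Σhalf²=0.322445
  +F: nom +36.600 → Σnom=71.630; wc +0.210/-0.300 → slack +1.561/-1.390; half-tol=0.255, Σhalf²=0.387470
  +G: nom +48.880 → Σnom=120.510; wc +0.353/-0.454 → slack +1.914/-1.844; half-tol=0.403, Σhalf²=0.550283
Nominal = 120.510. Worst-case = [120.510 - 1.844, 120.510 + 1.914] = [118.666, 122.424]. RSS = √0.550283 = 0.742.

nominal=120.510 wc=[118.666,122.424] rss=0.742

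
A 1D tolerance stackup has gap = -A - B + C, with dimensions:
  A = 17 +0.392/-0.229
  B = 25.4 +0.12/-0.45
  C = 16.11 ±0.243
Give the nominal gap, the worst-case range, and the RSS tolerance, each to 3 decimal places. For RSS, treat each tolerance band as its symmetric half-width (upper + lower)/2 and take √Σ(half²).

Stack each dimension's contribution:
  -A: nom -17.000 → Σnom=-17.000; wc +0.229/-0.392 → slack +0.229/-0.392; half-tol=0.310, Σhalf²=0.096410
  -B: nom -25.400 → Σnom=-42.400; wc +0.450/-0.120 → slack +0.679/-0.512; half-tol=0.285, Σhalf²=0.177635
  +C: nom +16.110 → Σnom=-26.290; wc +0.243/-0.243 → slack +0.922/-0.755; half-tol=0.243, Σhalf²=0.236684
Nominal = -26.290. Worst-case = [-26.290 - 0.755, -26.290 + 0.922] = [-27.045, -25.368]. RSS = √0.236684 = 0.487.

nominal=-26.290 wc=[-27.045,-25.368] rss=0.487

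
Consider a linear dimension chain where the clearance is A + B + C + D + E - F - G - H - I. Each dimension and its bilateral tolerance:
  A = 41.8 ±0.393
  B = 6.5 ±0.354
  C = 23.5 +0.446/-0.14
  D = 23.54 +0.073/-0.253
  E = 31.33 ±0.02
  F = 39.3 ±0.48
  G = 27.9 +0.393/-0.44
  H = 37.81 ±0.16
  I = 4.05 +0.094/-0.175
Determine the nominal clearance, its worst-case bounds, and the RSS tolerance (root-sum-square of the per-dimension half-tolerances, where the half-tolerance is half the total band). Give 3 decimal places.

Stack each dimension's contribution:
  +A: nom +41.800 → Σnom=41.800; wc +0.393/-0.393 → slack +0.393/-0.393; half-tol=0.393, Σhalf²=0.154449
  +B: nom +6.500 → Σnom=48.300; wc +0.354/-0.354 → slack +0.747/-0.747; half-tol=0.354, Σhalf²=0.279765
  +C: nom +23.500 → Σnom=71.800; wc +0.446/-0.140 → slack +1.193/-0.887; half-tol=0.293, Σhalf²=0.365614
  +D: nom +23.540 → Σnom=95.340; wc +0.073/-0.253 → slack +1.266/-1.140; half-tol=0.163, Σhalf²=0.392183
  +E: nom +31.330 → Σnom=126.670; wc +0.020/-0.020 → slack +1.286/-1.160; half-tol=0.020, Σhalf²=0.392583
  -F: nom -39.300 → Σnom=87.370; wc +0.480/-0.480 → slack +1.766/-1.640; half-tol=0.480, Σhalf²=0.622983
  -G: nom -27.900 → Σnom=59.470; wc +0.440/-0.393 → slack +2.206/-2.033; half-tol=0.416, Σhalf²=0.796455
  -H: nom -37.810 → Σnom=21.660; wc +0.160/-0.160 → slack +2.366/-2.193; half-tol=0.160, Σhalf²=0.822055
  -I: nom -4.050 → Σnom=17.610; wc +0.175/-0.094 → slack +2.541/-2.287; half-tol=0.135, Σhalf²=0.840145
Nominal = 17.610. Worst-case = [17.610 - 2.287, 17.610 + 2.541] = [15.323, 20.151]. RSS = √0.840145 = 0.917.

nominal=17.610 wc=[15.323,20.151] rss=0.917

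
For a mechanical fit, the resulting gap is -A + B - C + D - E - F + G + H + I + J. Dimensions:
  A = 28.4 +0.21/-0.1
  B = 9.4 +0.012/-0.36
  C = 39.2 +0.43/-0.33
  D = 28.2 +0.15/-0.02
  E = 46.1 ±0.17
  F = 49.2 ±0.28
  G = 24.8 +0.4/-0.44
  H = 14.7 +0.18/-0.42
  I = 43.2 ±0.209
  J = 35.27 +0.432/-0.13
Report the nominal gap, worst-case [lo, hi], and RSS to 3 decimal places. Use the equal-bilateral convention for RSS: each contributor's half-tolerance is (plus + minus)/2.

nominal=-7.330 wc=[-9.999,-5.067] rss=0.841

Stack each dimension's contribution:
  -A: nom -28.400 → Σnom=-28.400; wc +0.100/-0.210 → slack +0.100/-0.210; half-tol=0.155, Σhalf²=0.024025
  +B: nom +9.400 → Σnom=-19.000; wc +0.012/-0.360 → slack +0.112/-0.570; half-tol=0.186, Σhalf²=0.058621
  -C: nom -39.200 → Σnom=-58.200; wc +0.330/-0.430 → slack +0.442/-1.000; half-tol=0.380, Σhalf²=0.203021
  +D: nom +28.200 → Σnom=-30.000; wc +0.150/-0.020 → slack +0.592/-1.020; half-tol=0.085, Σhalf²=0.210246
  -E: nom -46.100 → Σnom=-76.100; wc +0.170/-0.170 → slack +0.762/-1.190; half-tol=0.170, Σhalf²=0.239146
  -F: nom -49.200 → Σnom=-125.300; wc +0.280/-0.280 → slack +1.042/-1.470; half-tol=0.280, Σhalf²=0.317546
  +G: nom +24.800 → Σnom=-100.500; wc +0.400/-0.440 → slack +1.442/-1.910; half-tol=0.420, Σhalf²=0.493946
  +H: nom +14.700 → Σnom=-85.800; wc +0.180/-0.420 → slack +1.622/-2.330; half-tol=0.300, Σhalf²=0.583946
  +I: nom +43.200 → Σnom=-42.600; wc +0.209/-0.209 → slack +1.831/-2.539; half-tol=0.209, Σhalf²=0.627627
  +J: nom +35.270 → Σnom=-7.330; wc +0.432/-0.130 → slack +2.263/-2.669; half-tol=0.281, Σhalf²=0.706588
Nominal = -7.330. Worst-case = [-7.330 - 2.669, -7.330 + 2.263] = [-9.999, -5.067]. RSS = √0.706588 = 0.841.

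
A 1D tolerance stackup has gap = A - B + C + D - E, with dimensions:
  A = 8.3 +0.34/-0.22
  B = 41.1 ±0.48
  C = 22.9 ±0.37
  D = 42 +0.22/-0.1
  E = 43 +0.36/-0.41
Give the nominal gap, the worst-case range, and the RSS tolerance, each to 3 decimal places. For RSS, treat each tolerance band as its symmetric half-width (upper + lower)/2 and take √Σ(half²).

Stack each dimension's contribution:
  +A: nom +8.300 → Σnom=8.300; wc +0.340/-0.220 → slack +0.340/-0.220; half-tol=0.280, Σhalf²=0.078400
  -B: nom -41.100 → Σnom=-32.800; wc +0.480/-0.480 → slack +0.820/-0.700; half-tol=0.480, Σhalf²=0.308800
  +C: nom +22.900 → Σnom=-9.900; wc +0.370/-0.370 → slack +1.190/-1.070; half-tol=0.370, Σhalf²=0.445700
  +D: nom +42.000 → Σnom=32.100; wc +0.220/-0.100 → slack +1.410/-1.170; half-tol=0.160, Σhalf²=0.471300
  -E: nom -43.000 → Σnom=-10.900; wc +0.410/-0.360 → slack +1.820/-1.530; half-tol=0.385, Σhalf²=0.619525
Nominal = -10.900. Worst-case = [-10.900 - 1.530, -10.900 + 1.820] = [-12.430, -9.080]. RSS = √0.619525 = 0.787.

nominal=-10.900 wc=[-12.430,-9.080] rss=0.787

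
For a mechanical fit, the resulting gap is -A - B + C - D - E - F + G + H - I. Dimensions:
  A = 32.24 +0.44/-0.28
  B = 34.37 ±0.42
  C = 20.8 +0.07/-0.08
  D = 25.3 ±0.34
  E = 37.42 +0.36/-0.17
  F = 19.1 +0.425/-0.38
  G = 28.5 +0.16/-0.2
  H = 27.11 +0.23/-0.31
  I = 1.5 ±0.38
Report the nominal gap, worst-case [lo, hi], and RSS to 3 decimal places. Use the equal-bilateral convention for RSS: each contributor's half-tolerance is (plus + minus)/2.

Stack each dimension's contribution:
  -A: nom -32.240 → Σnom=-32.240; wc +0.280/-0.440 → slack +0.280/-0.440; half-tol=0.360, Σhalf²=0.129600
  -B: nom -34.370 → Σnom=-66.610; wc +0.420/-0.420 → slack +0.700/-0.860; half-tol=0.420, Σhalf²=0.306000
  +C: nom +20.800 → Σnom=-45.810; wc +0.070/-0.080 → slack +0.770/-0.940; half-tol=0.075, Σhalf²=0.311625
  -D: nom -25.300 → Σnom=-71.110; wc +0.340/-0.340 → slack +1.110/-1.280; half-tol=0.340, Σhalf²=0.427225
  -E: nom -37.420 → Σnom=-108.530; wc +0.170/-0.360 → slack +1.280/-1.640; half-tol=0.265, Σhalf²=0.497450
  -F: nom -19.100 → Σnom=-127.630; wc +0.380/-0.425 → slack +1.660/-2.065; half-tol=0.402, Σhalf²=0.659456
  +G: nom +28.500 → Σnom=-99.130; wc +0.160/-0.200 → slack +1.820/-2.265; half-tol=0.180, Σhalf²=0.691856
  +H: nom +27.110 → Σnom=-72.020; wc +0.230/-0.310 → slack +2.050/-2.575; half-tol=0.270, Σhalf²=0.764756
  -I: nom -1.500 → Σnom=-73.520; wc +0.380/-0.380 → slack +2.430/-2.955; half-tol=0.380, Σhalf²=0.909156
Nominal = -73.520. Worst-case = [-73.520 - 2.955, -73.520 + 2.430] = [-76.475, -71.090]. RSS = √0.909156 = 0.953.

nominal=-73.520 wc=[-76.475,-71.090] rss=0.953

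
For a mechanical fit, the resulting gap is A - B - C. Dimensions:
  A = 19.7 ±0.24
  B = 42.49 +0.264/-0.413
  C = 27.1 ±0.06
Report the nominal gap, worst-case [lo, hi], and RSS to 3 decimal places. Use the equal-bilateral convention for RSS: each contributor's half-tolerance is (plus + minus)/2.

nominal=-49.890 wc=[-50.454,-49.177] rss=0.419

Stack each dimension's contribution:
  +A: nom +19.700 → Σnom=19.700; wc +0.240/-0.240 → slack +0.240/-0.240; half-tol=0.240, Σhalf²=0.057600
  -B: nom -42.490 → Σnom=-22.790; wc +0.413/-0.264 → slack +0.653/-0.504; half-tol=0.339, Σhalf²=0.172182
  -C: nom -27.100 → Σnom=-49.890; wc +0.060/-0.060 → slack +0.713/-0.564; half-tol=0.060, Σhalf²=0.175782
Nominal = -49.890. Worst-case = [-49.890 - 0.564, -49.890 + 0.713] = [-50.454, -49.177]. RSS = √0.175782 = 0.419.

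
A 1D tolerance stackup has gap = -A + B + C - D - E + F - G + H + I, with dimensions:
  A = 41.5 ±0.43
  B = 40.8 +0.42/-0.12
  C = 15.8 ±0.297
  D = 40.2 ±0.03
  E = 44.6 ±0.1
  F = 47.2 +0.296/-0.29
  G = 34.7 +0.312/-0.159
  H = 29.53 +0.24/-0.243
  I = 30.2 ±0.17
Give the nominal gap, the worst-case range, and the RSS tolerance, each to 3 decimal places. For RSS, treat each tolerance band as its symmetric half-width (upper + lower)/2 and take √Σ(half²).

nominal=2.530 wc=[0.538,4.672] rss=0.765

Stack each dimension's contribution:
  -A: nom -41.500 → Σnom=-41.500; wc +0.430/-0.430 → slack +0.430/-0.430; half-tol=0.430, Σhalf²=0.184900
  +B: nom +40.800 → Σnom=-0.700; wc +0.420/-0.120 → slack +0.850/-0.550; half-tol=0.270, Σhalf²=0.257800
  +C: nom +15.800 → Σnom=15.100; wc +0.297/-0.297 → slack +1.147/-0.847; half-tol=0.297, Σhalf²=0.346009
  -D: nom -40.200 → Σnom=-25.100; wc +0.030/-0.030 → slack +1.177/-0.877; half-tol=0.030, Σhalf²=0.346909
  -E: nom -44.600 → Σnom=-69.700; wc +0.100/-0.100 → slack +1.277/-0.977; half-tol=0.100, Σhalf²=0.356909
  +F: nom +47.200 → Σnom=-22.500; wc +0.296/-0.290 → slack +1.573/-1.267; half-tol=0.293, Σhalf²=0.442758
  -G: nom -34.700 → Σnom=-57.200; wc +0.159/-0.312 → slack +1.732/-1.579; half-tol=0.235, Σhalf²=0.498218
  +H: nom +29.530 → Σnom=-27.670; wc +0.240/-0.243 → slack +1.972/-1.822; half-tol=0.241, Σhalf²=0.556540
  +I: nom +30.200 → Σnom=2.530; wc +0.170/-0.170 → slack +2.142/-1.992; half-tol=0.170, Σhalf²=0.585441
Nominal = 2.530. Worst-case = [2.530 - 1.992, 2.530 + 2.142] = [0.538, 4.672]. RSS = √0.585441 = 0.765.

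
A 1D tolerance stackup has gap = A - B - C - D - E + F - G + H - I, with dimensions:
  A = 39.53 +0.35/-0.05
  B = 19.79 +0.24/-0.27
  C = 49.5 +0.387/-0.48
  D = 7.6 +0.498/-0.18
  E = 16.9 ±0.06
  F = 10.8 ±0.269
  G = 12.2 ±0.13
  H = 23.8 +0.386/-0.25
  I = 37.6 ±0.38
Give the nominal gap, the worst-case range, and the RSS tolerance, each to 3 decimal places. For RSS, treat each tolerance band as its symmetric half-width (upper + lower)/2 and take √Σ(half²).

Stack each dimension's contribution:
  +A: nom +39.530 → Σnom=39.530; wc +0.350/-0.050 → slack +0.350/-0.050; half-tol=0.200, Σhalf²=0.040000
  -B: nom -19.790 → Σnom=19.740; wc +0.270/-0.240 → slack +0.620/-0.290; half-tol=0.255, Σhalf²=0.105025
  -C: nom -49.500 → Σnom=-29.760; wc +0.480/-0.387 → slack +1.100/-0.677; half-tol=0.433, Σhalf²=0.292947
  -D: nom -7.600 → Σnom=-37.360; wc +0.180/-0.498 → slack +1.280/-1.175; half-tol=0.339, Σhalf²=0.407868
  -E: nom -16.900 → Σnom=-54.260; wc +0.060/-0.060 → slack +1.340/-1.235; half-tol=0.060, Σhalf²=0.411468
  +F: nom +10.800 → Σnom=-43.460; wc +0.269/-0.269 → slack +1.609/-1.504; half-tol=0.269, Σhalf²=0.483829
  -G: nom -12.200 → Σnom=-55.660; wc +0.130/-0.130 → slack +1.739/-1.634; half-tol=0.130, Σhalf²=0.500729
  +H: nom +23.800 → Σnom=-31.860; wc +0.386/-0.250 → slack +2.125/-1.884; half-tol=0.318, Σhalf²=0.601853
  -I: nom -37.600 → Σnom=-69.460; wc +0.380/-0.380 → slack +2.505/-2.264; half-tol=0.380, Σhalf²=0.746253
Nominal = -69.460. Worst-case = [-69.460 - 2.264, -69.460 + 2.505] = [-71.724, -66.955]. RSS = √0.746253 = 0.864.

nominal=-69.460 wc=[-71.724,-66.955] rss=0.864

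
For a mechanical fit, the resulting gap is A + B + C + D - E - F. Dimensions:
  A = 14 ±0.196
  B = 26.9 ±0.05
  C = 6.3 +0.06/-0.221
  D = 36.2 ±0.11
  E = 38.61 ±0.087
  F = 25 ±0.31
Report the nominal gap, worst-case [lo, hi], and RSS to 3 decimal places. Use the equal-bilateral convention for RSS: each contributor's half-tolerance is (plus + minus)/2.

Stack each dimension's contribution:
  +A: nom +14.000 → Σnom=14.000; wc +0.196/-0.196 → slack +0.196/-0.196; half-tol=0.196, Σhalf²=0.038416
  +B: nom +26.900 → Σnom=40.900; wc +0.050/-0.050 → slack +0.246/-0.246; half-tol=0.050, Σhalf²=0.040916
  +C: nom +6.300 → Σnom=47.200; wc +0.060/-0.221 → slack +0.306/-0.467; half-tol=0.141, Σhalf²=0.060656
  +D: nom +36.200 → Σnom=83.400; wc +0.110/-0.110 → slack +0.416/-0.577; half-tol=0.110, Σhalf²=0.072756
  -E: nom -38.610 → Σnom=44.790; wc +0.087/-0.087 → slack +0.503/-0.664; half-tol=0.087, Σhalf²=0.080325
  -F: nom -25.000 → Σnom=19.790; wc +0.310/-0.310 → slack +0.813/-0.974; half-tol=0.310, Σhalf²=0.176425
Nominal = 19.790. Worst-case = [19.790 - 0.974, 19.790 + 0.813] = [18.816, 20.603]. RSS = √0.176425 = 0.420.

nominal=19.790 wc=[18.816,20.603] rss=0.420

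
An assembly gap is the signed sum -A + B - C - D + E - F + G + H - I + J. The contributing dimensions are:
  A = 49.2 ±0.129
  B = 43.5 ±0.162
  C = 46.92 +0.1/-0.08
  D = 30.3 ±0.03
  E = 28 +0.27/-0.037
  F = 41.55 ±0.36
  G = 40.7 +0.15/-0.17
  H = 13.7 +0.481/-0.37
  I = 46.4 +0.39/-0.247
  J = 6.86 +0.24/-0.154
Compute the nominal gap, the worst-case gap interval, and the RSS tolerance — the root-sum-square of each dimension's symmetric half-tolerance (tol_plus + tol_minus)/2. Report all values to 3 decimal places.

nominal=-81.610 wc=[-83.512,-79.461] rss=0.743

Stack each dimension's contribution:
  -A: nom -49.200 → Σnom=-49.200; wc +0.129/-0.129 → slack +0.129/-0.129; half-tol=0.129, Σhalf²=0.016641
  +B: nom +43.500 → Σnom=-5.700; wc +0.162/-0.162 → slack +0.291/-0.291; half-tol=0.162, Σhalf²=0.042885
  -C: nom -46.920 → Σnom=-52.620; wc +0.080/-0.100 → slack +0.371/-0.391; half-tol=0.090, Σhalf²=0.050985
  -D: nom -30.300 → Σnom=-82.920; wc +0.030/-0.030 → slack +0.401/-0.421; half-tol=0.030, Σhalf²=0.051885
  +E: nom +28.000 → Σnom=-54.920; wc +0.270/-0.037 → slack +0.671/-0.458; half-tol=0.153, Σhalf²=0.075447
  -F: nom -41.550 → Σnom=-96.470; wc +0.360/-0.360 → slack +1.031/-0.818; half-tol=0.360, Σhalf²=0.205047
  +G: nom +40.700 → Σnom=-55.770; wc +0.150/-0.170 → slack +1.181/-0.988; half-tol=0.160, Σhalf²=0.230647
  +H: nom +13.700 → Σnom=-42.070; wc +0.481/-0.370 → slack +1.662/-1.358; half-tol=0.425, Σhalf²=0.411697
  -I: nom -46.400 → Σnom=-88.470; wc +0.247/-0.390 → slack +1.909/-1.748; half-tol=0.319, Σhalf²=0.513140
  +J: nom +6.860 → Σnom=-81.610; wc +0.240/-0.154 → slack +2.149/-1.902; half-tol=0.197, Σhalf²=0.551949
Nominal = -81.610. Worst-case = [-81.610 - 1.902, -81.610 + 2.149] = [-83.512, -79.461]. RSS = √0.551949 = 0.743.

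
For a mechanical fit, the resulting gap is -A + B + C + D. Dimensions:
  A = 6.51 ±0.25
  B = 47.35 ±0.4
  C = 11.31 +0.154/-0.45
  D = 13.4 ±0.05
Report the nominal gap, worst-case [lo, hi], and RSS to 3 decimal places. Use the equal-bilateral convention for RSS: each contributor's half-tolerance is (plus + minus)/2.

nominal=65.550 wc=[64.400,66.404] rss=0.562

Stack each dimension's contribution:
  -A: nom -6.510 → Σnom=-6.510; wc +0.250/-0.250 → slack +0.250/-0.250; half-tol=0.250, Σhalf²=0.062500
  +B: nom +47.350 → Σnom=40.840; wc +0.400/-0.400 → slack +0.650/-0.650; half-tol=0.400, Σhalf²=0.222500
  +C: nom +11.310 → Σnom=52.150; wc +0.154/-0.450 → slack +0.804/-1.100; half-tol=0.302, Σhalf²=0.313704
  +D: nom +13.400 → Σnom=65.550; wc +0.050/-0.050 → slack +0.854/-1.150; half-tol=0.050, Σhalf²=0.316204
Nominal = 65.550. Worst-case = [65.550 - 1.150, 65.550 + 0.854] = [64.400, 66.404]. RSS = √0.316204 = 0.562.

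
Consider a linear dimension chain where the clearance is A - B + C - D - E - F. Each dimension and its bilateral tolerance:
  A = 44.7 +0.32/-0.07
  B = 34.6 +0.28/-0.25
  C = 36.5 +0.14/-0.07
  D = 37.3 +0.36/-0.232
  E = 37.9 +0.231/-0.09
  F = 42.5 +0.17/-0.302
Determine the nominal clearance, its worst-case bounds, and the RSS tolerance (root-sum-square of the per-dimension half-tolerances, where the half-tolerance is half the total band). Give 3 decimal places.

Stack each dimension's contribution:
  +A: nom +44.700 → Σnom=44.700; wc +0.320/-0.070 → slack +0.320/-0.070; half-tol=0.195, Σhalf²=0.038025
  -B: nom -34.600 → Σnom=10.100; wc +0.250/-0.280 → slack +0.570/-0.350; half-tol=0.265, Σhalf²=0.108250
  +C: nom +36.500 → Σnom=46.600; wc +0.140/-0.070 → slack +0.710/-0.420; half-tol=0.105, Σhalf²=0.119275
  -D: nom -37.300 → Σnom=9.300; wc +0.232/-0.360 → slack +0.942/-0.780; half-tol=0.296, Σhalf²=0.206891
  -E: nom -37.900 → Σnom=-28.600; wc +0.090/-0.231 → slack +1.032/-1.011; half-tol=0.161, Σhalf²=0.232651
  -F: nom -42.500 → Σnom=-71.100; wc +0.302/-0.170 → slack +1.334/-1.181; half-tol=0.236, Σhalf²=0.288347
Nominal = -71.100. Worst-case = [-71.100 - 1.181, -71.100 + 1.334] = [-72.281, -69.766]. RSS = √0.288347 = 0.537.

nominal=-71.100 wc=[-72.281,-69.766] rss=0.537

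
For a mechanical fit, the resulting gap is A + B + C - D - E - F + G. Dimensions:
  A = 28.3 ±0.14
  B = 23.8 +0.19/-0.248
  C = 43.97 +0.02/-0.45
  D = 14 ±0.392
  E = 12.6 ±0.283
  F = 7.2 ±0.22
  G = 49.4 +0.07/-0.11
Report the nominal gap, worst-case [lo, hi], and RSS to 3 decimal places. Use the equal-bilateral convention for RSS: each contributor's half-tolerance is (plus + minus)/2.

nominal=111.670 wc=[109.827,112.985] rss=0.643

Stack each dimension's contribution:
  +A: nom +28.300 → Σnom=28.300; wc +0.140/-0.140 → slack +0.140/-0.140; half-tol=0.140, Σhalf²=0.019600
  +B: nom +23.800 → Σnom=52.100; wc +0.190/-0.248 → slack +0.330/-0.388; half-tol=0.219, Σhalf²=0.067561
  +C: nom +43.970 → Σnom=96.070; wc +0.020/-0.450 → slack +0.350/-0.838; half-tol=0.235, Σhalf²=0.122786
  -D: nom -14.000 → Σnom=82.070; wc +0.392/-0.392 → slack +0.742/-1.230; half-tol=0.392, Σhalf²=0.276450
  -E: nom -12.600 → Σnom=69.470; wc +0.283/-0.283 → slack +1.025/-1.513; half-tol=0.283, Σhalf²=0.356539
  -F: nom -7.200 → Σnom=62.270; wc +0.220/-0.220 → slack +1.245/-1.733; half-tol=0.220, Σhalf²=0.404939
  +G: nom +49.400 → Σnom=111.670; wc +0.070/-0.110 → slack +1.315/-1.843; half-tol=0.090, Σhalf²=0.413039
Nominal = 111.670. Worst-case = [111.670 - 1.843, 111.670 + 1.315] = [109.827, 112.985]. RSS = √0.413039 = 0.643.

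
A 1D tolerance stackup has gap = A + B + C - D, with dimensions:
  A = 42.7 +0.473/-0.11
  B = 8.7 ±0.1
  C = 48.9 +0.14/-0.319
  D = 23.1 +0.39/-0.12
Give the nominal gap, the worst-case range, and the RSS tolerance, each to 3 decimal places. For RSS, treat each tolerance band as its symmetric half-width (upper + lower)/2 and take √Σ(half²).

nominal=77.200 wc=[76.281,78.033] rss=0.461

Stack each dimension's contribution:
  +A: nom +42.700 → Σnom=42.700; wc +0.473/-0.110 → slack +0.473/-0.110; half-tol=0.291, Σhalf²=0.084972
  +B: nom +8.700 → Σnom=51.400; wc +0.100/-0.100 → slack +0.573/-0.210; half-tol=0.100, Σhalf²=0.094972
  +C: nom +48.900 → Σnom=100.300; wc +0.140/-0.319 → slack +0.713/-0.529; half-tol=0.230, Σhalf²=0.147642
  -D: nom -23.100 → Σnom=77.200; wc +0.120/-0.390 → slack +0.833/-0.919; half-tol=0.255, Σhalf²=0.212667
Nominal = 77.200. Worst-case = [77.200 - 0.919, 77.200 + 0.833] = [76.281, 78.033]. RSS = √0.212667 = 0.461.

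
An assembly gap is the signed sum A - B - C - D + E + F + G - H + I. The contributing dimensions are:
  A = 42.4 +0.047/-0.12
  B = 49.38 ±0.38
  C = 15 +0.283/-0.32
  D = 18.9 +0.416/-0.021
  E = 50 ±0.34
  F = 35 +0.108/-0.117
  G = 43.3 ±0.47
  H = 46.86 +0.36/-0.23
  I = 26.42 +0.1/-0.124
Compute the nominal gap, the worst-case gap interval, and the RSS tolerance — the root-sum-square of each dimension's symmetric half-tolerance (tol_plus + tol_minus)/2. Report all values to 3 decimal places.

Stack each dimension's contribution:
  +A: nom +42.400 → Σnom=42.400; wc +0.047/-0.120 → slack +0.047/-0.120; half-tol=0.083, Σhalf²=0.006972
  -B: nom -49.380 → Σnom=-6.980; wc +0.380/-0.380 → slack +0.427/-0.500; half-tol=0.380, Σhalf²=0.151372
  -C: nom -15.000 → Σnom=-21.980; wc +0.320/-0.283 → slack +0.747/-0.783; half-tol=0.301, Σhalf²=0.242274
  -D: nom -18.900 → Σnom=-40.880; wc +0.021/-0.416 → slack +0.768/-1.199; half-tol=0.218, Σhalf²=0.290017
  +E: nom +50.000 → Σnom=9.120; wc +0.340/-0.340 → slack +1.108/-1.539; half-tol=0.340, Σhalf²=0.405617
  +F: nom +35.000 → Σnom=44.120; wc +0.108/-0.117 → slack +1.216/-1.656; half-tol=0.113, Σhalf²=0.418273
  +G: nom +43.300 → Σnom=87.420; wc +0.470/-0.470 → slack +1.686/-2.126; half-tol=0.470, Σhalf²=0.639173
  -H: nom -46.860 → Σnom=40.560; wc +0.230/-0.360 → slack +1.916/-2.486; half-tol=0.295, Σhalf²=0.726198
  +I: nom +26.420 → Σnom=66.980; wc +0.100/-0.124 → slack +2.016/-2.610; half-tol=0.112, Σhalf²=0.738742
Nominal = 66.980. Worst-case = [66.980 - 2.610, 66.980 + 2.016] = [64.370, 68.996]. RSS = √0.738742 = 0.860.

nominal=66.980 wc=[64.370,68.996] rss=0.860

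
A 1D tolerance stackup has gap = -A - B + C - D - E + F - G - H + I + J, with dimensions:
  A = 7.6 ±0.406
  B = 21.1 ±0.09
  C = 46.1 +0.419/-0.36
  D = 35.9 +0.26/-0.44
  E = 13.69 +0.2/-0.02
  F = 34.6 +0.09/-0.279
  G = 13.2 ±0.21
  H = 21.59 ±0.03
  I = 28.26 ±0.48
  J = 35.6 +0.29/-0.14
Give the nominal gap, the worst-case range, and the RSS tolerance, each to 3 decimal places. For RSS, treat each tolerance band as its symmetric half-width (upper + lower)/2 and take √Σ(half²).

nominal=31.480 wc=[29.025,33.955] rss=0.903

Stack each dimension's contribution:
  -A: nom -7.600 → Σnom=-7.600; wc +0.406/-0.406 → slack +0.406/-0.406; half-tol=0.406, Σhalf²=0.164836
  -B: nom -21.100 → Σnom=-28.700; wc +0.090/-0.090 → slack +0.496/-0.496; half-tol=0.090, Σhalf²=0.172936
  +C: nom +46.100 → Σnom=17.400; wc +0.419/-0.360 → slack +0.915/-0.856; half-tol=0.389, Σhalf²=0.324646
  -D: nom -35.900 → Σnom=-18.500; wc +0.440/-0.260 → slack +1.355/-1.116; half-tol=0.350, Σhalf²=0.447146
  -E: nom -13.690 → Σnom=-32.190; wc +0.020/-0.200 → slack +1.375/-1.316; half-tol=0.110, Σhalf²=0.459246
  +F: nom +34.600 → Σnom=2.410; wc +0.090/-0.279 → slack +1.465/-1.595; half-tol=0.184, Σhalf²=0.493286
  -G: nom -13.200 → Σnom=-10.790; wc +0.210/-0.210 → slack +1.675/-1.805; half-tol=0.210, Σhalf²=0.537386
  -H: nom -21.590 → Σnom=-32.380; wc +0.030/-0.030 → slack +1.705/-1.835; half-tol=0.030, Σhalf²=0.538287
  +I: nom +28.260 → Σnom=-4.120; wc +0.480/-0.480 → slack +2.185/-2.315; half-tol=0.480, Σhalf²=0.768687
  +J: nom +35.600 → Σnom=31.480; wc +0.290/-0.140 → slack +2.475/-2.455; half-tol=0.215, Σhalf²=0.814912
Nominal = 31.480. Worst-case = [31.480 - 2.455, 31.480 + 2.475] = [29.025, 33.955]. RSS = √0.814912 = 0.903.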